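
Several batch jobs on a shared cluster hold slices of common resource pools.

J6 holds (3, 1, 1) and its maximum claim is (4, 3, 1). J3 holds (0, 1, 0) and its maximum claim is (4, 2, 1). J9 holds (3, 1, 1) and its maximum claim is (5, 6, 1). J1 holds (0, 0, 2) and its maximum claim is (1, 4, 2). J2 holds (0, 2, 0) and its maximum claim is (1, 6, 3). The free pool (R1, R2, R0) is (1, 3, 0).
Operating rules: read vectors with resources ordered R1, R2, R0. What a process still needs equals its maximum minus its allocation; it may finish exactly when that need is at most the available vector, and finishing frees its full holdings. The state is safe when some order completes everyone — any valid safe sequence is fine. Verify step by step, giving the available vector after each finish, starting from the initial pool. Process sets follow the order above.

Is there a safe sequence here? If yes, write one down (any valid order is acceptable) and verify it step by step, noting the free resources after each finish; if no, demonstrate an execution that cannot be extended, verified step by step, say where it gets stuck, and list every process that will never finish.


SAFE. One safe sequence: J6, J3, J1, J2, J9.
Key observation: J6 is the earliest step where a requested resource binds exactly: need (1, 2, 0), pool (1, 3, 0) at its turn.
Check, step by step:
  pool = (1, 3, 0)
  J6: need (1, 2, 0) fits (1, 3, 0); releases (3, 1, 1), pool now (4, 4, 1)
  J3: need (4, 1, 1) fits (4, 4, 1); releases (0, 1, 0), pool now (4, 5, 1)
  J1: need (1, 4, 0) fits (4, 5, 1); releases (0, 0, 2), pool now (4, 5, 3)
  J2: need (1, 4, 3) fits (4, 5, 3); releases (0, 2, 0), pool now (4, 7, 3)
  J9: need (2, 5, 0) fits (4, 7, 3); releases (3, 1, 1), pool now (7, 8, 4)


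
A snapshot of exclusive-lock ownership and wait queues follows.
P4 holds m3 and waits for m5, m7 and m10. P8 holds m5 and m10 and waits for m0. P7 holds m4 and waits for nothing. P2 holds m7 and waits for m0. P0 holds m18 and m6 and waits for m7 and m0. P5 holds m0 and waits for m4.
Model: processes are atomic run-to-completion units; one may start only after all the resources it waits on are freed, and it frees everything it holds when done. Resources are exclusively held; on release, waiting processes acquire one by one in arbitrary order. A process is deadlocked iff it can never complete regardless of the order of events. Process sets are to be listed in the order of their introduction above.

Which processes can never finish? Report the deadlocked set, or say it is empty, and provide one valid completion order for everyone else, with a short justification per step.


The deadlocked set is empty.
Key observation: every chain of waits terminates; starting from the processes that wait on nothing, all the rest unlock in turn.
The rest can finish in the order P7, P5, P2, P8, P0, P4.
Step-by-step check:
  run P7 (it waits on nothing); releases m4
  P5 waits on m4 — all released -> runs and releases m0
  P2 waits on m0 — all released -> runs and releases m7
  P8 waits on m0 — all released -> runs and releases m5 and m10
  P0 waits on m7 and m0 — all released -> runs and releases m18 and m6
  P4 waits on m5, m7 and m10 — all released -> runs and releases m3


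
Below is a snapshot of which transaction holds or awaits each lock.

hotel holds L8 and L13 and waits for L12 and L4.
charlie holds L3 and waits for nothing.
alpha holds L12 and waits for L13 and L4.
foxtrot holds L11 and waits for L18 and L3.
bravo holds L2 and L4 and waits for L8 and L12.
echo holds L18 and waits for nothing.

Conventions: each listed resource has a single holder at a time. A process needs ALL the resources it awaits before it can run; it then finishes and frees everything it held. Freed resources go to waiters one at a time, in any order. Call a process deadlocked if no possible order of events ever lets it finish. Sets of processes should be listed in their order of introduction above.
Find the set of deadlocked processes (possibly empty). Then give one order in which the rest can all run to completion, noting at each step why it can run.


The deadlocked set is hotel, alpha and bravo.
Key observation: along hotel -> alpha -> hotel, each member waits on what the next one holds — a deadlock; bravo is caught in further circular waits.
A valid finishing order for the others: charlie, echo, foxtrot.
Verifying each step:
  charlie: no waits; runs immediately, freeing L3
  echo: no waits; runs immediately, freeing L18
  foxtrot waits on L18 and L3 — all released -> runs and releases L11


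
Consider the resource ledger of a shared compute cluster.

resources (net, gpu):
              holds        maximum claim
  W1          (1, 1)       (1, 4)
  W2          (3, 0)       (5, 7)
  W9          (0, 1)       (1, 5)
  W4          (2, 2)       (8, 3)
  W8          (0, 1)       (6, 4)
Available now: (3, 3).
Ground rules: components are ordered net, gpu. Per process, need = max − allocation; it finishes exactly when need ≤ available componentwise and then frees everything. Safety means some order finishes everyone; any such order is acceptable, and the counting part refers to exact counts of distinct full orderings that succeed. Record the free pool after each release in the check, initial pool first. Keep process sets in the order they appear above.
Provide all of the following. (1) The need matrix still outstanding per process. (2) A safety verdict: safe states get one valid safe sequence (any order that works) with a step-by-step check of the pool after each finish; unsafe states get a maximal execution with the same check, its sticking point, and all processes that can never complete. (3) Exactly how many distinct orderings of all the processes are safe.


(1) Outstanding need per process (order net, gpu):
  W1: (0, 3)
  W2: (2, 7)
  W9: (1, 4)
  W4: (6, 1)
  W8: (6, 3)
(2) The state is UNSAFE.
Key observation: after W1, W9 the pool peaks at (4, 5), and each blocked process is short somewhere: W2 on gpu; W4 on net; W8 on net.
Going as far as possible: W1, W9; after that, nothing fits. Verifying each step:
  pool = (3, 3)
  W1 needs (0, 3) <= (3, 3) -> finishes; pool += (1, 1) = (4, 4)
  W9 needs (1, 4) <= (4, 4) -> finishes; pool += (0, 1) = (4, 5)
  blocked: W2 wants (2, 7), pool (4, 5) — not enough gpu
  blocked: W4 wants (6, 1), pool (4, 5) — not enough net
  blocked: W8 wants (6, 3), pool (4, 5) — not enough net
Processes that can never finish: W2, W4 and W8.
(3) The exact count: 0 of the possible complete orderings are safe sequences.


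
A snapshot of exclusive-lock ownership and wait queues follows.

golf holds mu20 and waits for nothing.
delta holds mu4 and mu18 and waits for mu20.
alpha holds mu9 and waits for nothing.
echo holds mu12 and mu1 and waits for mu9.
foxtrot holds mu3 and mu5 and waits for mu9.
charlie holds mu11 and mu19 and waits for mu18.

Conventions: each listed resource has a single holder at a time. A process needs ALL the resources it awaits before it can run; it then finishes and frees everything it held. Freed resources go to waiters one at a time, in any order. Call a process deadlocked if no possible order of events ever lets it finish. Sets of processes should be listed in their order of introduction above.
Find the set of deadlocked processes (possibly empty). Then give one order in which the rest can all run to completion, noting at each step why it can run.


The deadlocked set is empty.
Key observation: there is no circular wait here — follow any chain and it reaches a process that is free to run now.
A valid finishing order for the others: alpha, golf, delta, charlie, echo, foxtrot.
Check, step by step:
  alpha waits on nothing -> runs at once and releases mu9
  golf waits on nothing -> runs at once and releases mu20
  run delta (all its waits — mu20 — are resolved); releases mu4 and mu18
  run charlie (all its waits — mu18 — are resolved); releases mu11 and mu19
  run echo (all its waits — mu9 — are resolved); releases mu12 and mu1
  run foxtrot (all its waits — mu9 — are resolved); releases mu3 and mu5


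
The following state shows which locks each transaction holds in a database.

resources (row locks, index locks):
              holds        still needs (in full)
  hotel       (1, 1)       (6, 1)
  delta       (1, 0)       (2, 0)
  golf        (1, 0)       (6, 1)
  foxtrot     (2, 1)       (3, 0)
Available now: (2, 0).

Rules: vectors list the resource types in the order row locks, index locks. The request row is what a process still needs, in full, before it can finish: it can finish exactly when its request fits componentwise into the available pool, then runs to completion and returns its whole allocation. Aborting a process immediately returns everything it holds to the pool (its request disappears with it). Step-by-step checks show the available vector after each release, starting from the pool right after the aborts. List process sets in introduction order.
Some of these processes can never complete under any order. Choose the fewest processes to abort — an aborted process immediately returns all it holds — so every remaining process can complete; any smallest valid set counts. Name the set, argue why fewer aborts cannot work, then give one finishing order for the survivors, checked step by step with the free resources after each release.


The answer: abort golf.
Key observation: before aborting golf, hotel was permanently blocked — no order could ever run it; afterwards it completes at step 3.
No smaller set exists: with zero aborts the deadlock remains.
Survivors finish in the order: delta, foxtrot, hotel. Check, step by step (pool after the aborts first):
  pool = (3, 0)
  run delta (needs (2, 0), free (3, 0)); after release of (1, 0) the pool is (4, 0)
  run foxtrot (needs (3, 0), free (4, 0)); after release of (2, 1) the pool is (6, 1)
  run hotel (needs (6, 1), free (6, 1)); after release of (1, 1) the pool is (7, 2)


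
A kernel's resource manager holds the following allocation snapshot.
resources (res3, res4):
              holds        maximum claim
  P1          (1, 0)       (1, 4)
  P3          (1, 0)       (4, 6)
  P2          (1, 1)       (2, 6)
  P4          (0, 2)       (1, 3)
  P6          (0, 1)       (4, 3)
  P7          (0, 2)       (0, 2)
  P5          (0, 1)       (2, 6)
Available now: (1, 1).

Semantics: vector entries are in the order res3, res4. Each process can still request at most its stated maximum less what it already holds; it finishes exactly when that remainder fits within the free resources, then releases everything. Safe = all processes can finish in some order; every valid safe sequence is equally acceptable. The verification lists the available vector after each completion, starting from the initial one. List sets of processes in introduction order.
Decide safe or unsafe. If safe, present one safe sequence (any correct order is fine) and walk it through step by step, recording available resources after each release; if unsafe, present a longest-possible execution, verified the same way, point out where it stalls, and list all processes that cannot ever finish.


SAFE. One safe sequence: P4, P7, P2, P5, P1, P3, P6.
Key observation: the order's first zero-slack moment is P4 ((1, 1) needed, (1, 1) free — a requested resource with nothing to spare).
Verifying each step:
  pool = (1, 1)
  P4 needs (1, 1) <= (1, 1) -> finishes; pool += (0, 2) = (1, 3)
  P7 needs (0, 0) <= (1, 3) -> finishes; pool += (0, 2) = (1, 5)
  P2 needs (1, 5) <= (1, 5) -> finishes; pool += (1, 1) = (2, 6)
  P5 needs (2, 5) <= (2, 6) -> finishes; pool += (0, 1) = (2, 7)
  P1 needs (0, 4) <= (2, 7) -> finishes; pool += (1, 0) = (3, 7)
  P3 needs (3, 6) <= (3, 7) -> finishes; pool += (1, 0) = (4, 7)
  P6 needs (4, 2) <= (4, 7) -> finishes; pool += (0, 1) = (4, 8)


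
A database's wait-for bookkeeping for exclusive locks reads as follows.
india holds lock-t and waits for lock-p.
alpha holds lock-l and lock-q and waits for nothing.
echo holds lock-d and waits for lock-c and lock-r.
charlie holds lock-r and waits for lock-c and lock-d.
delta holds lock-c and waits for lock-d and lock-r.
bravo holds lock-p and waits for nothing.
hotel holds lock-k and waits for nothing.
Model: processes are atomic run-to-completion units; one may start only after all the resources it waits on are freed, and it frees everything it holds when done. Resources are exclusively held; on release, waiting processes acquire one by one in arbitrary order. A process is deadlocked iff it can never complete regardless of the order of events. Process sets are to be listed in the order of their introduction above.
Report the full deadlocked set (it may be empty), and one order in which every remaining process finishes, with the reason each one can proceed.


The deadlocked set is echo, charlie and delta.
Key observation: along echo -> charlie -> echo, each member waits on what the next one holds — a deadlock; delta is caught in further circular waits.
One completion order for the rest: bravo, india, alpha, hotel.
Check, step by step:
  run bravo (it waits on nothing); releases lock-p
  run india (all its waits — lock-p — are resolved); releases lock-t
  run alpha (it waits on nothing); releases lock-l and lock-q
  run hotel (it waits on nothing); releases lock-k


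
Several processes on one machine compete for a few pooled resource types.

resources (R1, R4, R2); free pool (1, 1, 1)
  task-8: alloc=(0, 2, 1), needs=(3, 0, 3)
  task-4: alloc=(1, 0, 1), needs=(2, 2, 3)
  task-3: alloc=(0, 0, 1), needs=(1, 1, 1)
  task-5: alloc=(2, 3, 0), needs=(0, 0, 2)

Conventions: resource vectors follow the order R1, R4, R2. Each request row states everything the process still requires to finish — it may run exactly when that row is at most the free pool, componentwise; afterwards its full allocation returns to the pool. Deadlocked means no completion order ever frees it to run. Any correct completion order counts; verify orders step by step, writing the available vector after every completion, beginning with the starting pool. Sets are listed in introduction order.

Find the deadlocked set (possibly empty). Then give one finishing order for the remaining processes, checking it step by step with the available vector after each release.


Deadlocked: task-8 and task-4.
Key observation: R2 is the bottleneck — with task-3, task-5 done the pool holds (3, 4, 2), short of every remaining need.
One completion order for the rest: task-3, task-5. Check, step by step:
  pool = (1, 1, 1)
  run task-3 (needs (1, 1, 1), free (1, 1, 1)); after release of (0, 0, 1) the pool is (1, 1, 2)
  run task-5 (needs (0, 0, 2), free (1, 1, 2)); after release of (2, 3, 0) the pool is (3, 4, 2)
The blocked processes can never fit:
  task-8 cannot run: need (3, 0, 3) vs free (3, 4, 2) (insufficient R2)
  task-4 cannot run: need (2, 2, 3) vs free (3, 4, 2) (insufficient R2)


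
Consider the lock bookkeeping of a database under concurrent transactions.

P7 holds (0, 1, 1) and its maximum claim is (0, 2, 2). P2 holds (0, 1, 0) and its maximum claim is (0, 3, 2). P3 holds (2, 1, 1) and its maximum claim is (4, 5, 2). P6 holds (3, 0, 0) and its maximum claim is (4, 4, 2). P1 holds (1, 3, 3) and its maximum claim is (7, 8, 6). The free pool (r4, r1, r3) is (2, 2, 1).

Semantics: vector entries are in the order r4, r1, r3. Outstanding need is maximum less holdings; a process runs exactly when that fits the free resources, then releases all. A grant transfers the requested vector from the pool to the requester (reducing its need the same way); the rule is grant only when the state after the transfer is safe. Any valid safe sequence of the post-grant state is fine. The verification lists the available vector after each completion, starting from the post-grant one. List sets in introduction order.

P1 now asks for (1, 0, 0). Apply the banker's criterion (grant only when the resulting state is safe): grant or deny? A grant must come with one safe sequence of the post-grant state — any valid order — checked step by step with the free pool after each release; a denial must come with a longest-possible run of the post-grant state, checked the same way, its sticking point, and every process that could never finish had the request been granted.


GRANT — the state after the grant stays safe, e.g. via P7, P2, P6, P3, P1.
Key observation: even at the reduced pool (1, 2, 1), P7 fits immediately, so safety survives the grant.
Check on the post-grant state, step by step:
  pool = (1, 2, 1)
  P7 needs (0, 1, 1) <= (1, 2, 1) -> finishes; pool += (0, 1, 1) = (1, 3, 2)
  P2 needs (0, 2, 2) <= (1, 3, 2) -> finishes; pool += (0, 1, 0) = (1, 4, 2)
  P6 needs (1, 4, 2) <= (1, 4, 2) -> finishes; pool += (3, 0, 0) = (4, 4, 2)
  P3 needs (2, 4, 1) <= (4, 4, 2) -> finishes; pool += (2, 1, 1) = (6, 5, 3)
  P1 needs (5, 5, 3) <= (6, 5, 3) -> finishes; pool += (2, 3, 3) = (8, 8, 6)


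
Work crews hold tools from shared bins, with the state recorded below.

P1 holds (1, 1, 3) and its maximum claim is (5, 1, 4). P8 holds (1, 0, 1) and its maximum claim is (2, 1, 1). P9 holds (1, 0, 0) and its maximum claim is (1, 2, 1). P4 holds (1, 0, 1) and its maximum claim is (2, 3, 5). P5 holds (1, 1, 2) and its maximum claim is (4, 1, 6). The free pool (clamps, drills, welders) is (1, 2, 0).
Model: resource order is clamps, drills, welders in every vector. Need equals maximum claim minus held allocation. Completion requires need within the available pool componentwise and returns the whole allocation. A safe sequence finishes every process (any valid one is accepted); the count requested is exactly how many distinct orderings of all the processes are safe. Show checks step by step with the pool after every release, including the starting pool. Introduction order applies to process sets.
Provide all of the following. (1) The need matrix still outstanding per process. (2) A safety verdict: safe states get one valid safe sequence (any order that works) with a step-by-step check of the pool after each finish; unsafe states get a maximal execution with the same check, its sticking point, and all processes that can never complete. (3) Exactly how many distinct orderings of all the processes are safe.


(1) Need matrix, components ordered clamps, drills, welders:
  P1: (4, 0, 1)
  P8: (1, 1, 0)
  P9: (0, 2, 1)
  P4: (1, 3, 4)
  P5: (3, 0, 4)
(2) UNSAFE.
Key observation: after P8, P9 the pool peaks at (3, 2, 1), and each blocked process is short somewhere: P1 on clamps; P4 on drills, welders; P5 on welders.
Going as far as possible: P8, P9; after that, nothing fits. Walking it through:
  pool = (1, 2, 0)
  P8: need (1, 1, 0) fits (1, 2, 0); releases (1, 0, 1), pool now (2, 2, 1)
  P9: need (0, 2, 1) fits (2, 2, 1); releases (1, 0, 0), pool now (3, 2, 1)
  P1 still needs (4, 0, 1) but only (3, 2, 1) is free — short on clamps
  P4 still needs (1, 3, 4) but only (3, 2, 1) is free — short on drills and welders
  P5 still needs (3, 0, 4) but only (3, 2, 1) is free — short on welders
Never able to finish: P1, P4 and P5.
(3) Precisely 0 of the possible complete orderings are safe sequences.


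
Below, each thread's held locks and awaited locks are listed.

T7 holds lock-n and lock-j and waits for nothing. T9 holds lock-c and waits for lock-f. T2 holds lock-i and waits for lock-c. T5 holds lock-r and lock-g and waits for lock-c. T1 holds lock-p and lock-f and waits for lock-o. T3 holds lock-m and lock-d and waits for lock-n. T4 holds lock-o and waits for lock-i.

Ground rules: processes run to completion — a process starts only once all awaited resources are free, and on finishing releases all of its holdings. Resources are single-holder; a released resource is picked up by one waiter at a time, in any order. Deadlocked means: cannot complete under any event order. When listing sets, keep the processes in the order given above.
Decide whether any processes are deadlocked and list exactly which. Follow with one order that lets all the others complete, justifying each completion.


The deadlocked set is T9, T2, T5, T1 and T4.
Key observation: the wait chain closes on itself along T9 -> T1 -> T4 -> T2 -> T9; T5 waits into the deadlock from upstream.
The rest can finish in the order T7, T3.
Step-by-step check:
  T7 waits on nothing -> runs at once and releases lock-n and lock-j
  run T3 (all its waits — lock-n — are resolved); releases lock-m and lock-d


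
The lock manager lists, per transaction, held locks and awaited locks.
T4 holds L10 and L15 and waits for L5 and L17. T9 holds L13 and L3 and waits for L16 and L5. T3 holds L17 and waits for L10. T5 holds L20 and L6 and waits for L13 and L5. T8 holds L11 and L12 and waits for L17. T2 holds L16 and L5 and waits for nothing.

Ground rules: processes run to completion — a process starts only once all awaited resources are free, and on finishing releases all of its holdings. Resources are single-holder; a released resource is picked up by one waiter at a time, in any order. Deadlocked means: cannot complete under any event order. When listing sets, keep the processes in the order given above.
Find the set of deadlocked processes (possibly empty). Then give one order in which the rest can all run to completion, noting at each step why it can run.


The deadlocked set is T4, T3 and T8.
Key observation: T4 -> T3 -> T4 is a circular wait — nothing in it can go first; T8 waits into the deadlock from upstream.
A valid finishing order for the others: T2, T9, T5.
Walking it through:
  T2: no waits; runs immediately, freeing L16 and L5
  T9 waits on L16 and L5 — all released -> runs and releases L13 and L3
  T5 waits on L13 and L5 — all released -> runs and releases L20 and L6


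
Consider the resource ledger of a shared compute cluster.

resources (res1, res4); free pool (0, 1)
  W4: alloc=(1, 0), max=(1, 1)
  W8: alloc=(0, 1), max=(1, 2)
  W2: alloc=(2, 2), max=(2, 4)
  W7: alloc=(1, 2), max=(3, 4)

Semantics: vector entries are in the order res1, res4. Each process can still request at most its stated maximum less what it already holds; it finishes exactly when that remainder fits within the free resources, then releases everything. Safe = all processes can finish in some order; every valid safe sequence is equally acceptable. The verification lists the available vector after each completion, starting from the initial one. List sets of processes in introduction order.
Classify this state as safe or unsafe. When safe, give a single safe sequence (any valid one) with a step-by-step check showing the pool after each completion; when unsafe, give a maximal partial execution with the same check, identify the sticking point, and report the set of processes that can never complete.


SAFE. One safe sequence: W4, W8, W2, W7.
Key observation: at W4 the run first touches a limit — (0, 1) against (0, 1), exact on a resource it actually requests.
Check, step by step:
  pool = (0, 1)
  W4: need (0, 1) fits (0, 1); releases (1, 0), pool now (1, 1)
  W8: need (1, 1) fits (1, 1); releases (0, 1), pool now (1, 2)
  W2: need (0, 2) fits (1, 2); releases (2, 2), pool now (3, 4)
  W7: need (2, 2) fits (3, 4); releases (1, 2), pool now (4, 6)


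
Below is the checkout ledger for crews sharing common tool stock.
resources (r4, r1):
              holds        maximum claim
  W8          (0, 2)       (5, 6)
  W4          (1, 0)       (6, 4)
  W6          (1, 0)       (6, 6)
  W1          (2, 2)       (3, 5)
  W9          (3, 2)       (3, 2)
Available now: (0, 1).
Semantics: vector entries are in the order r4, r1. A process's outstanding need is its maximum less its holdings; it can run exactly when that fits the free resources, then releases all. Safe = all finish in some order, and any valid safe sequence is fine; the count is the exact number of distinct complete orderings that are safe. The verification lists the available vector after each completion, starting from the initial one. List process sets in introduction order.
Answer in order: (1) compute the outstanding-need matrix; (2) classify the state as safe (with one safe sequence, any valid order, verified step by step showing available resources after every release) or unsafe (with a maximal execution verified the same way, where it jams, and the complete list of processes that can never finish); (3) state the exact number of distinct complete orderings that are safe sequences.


(1) Need matrix, components ordered r4, r1:
  W8: (5, 4)
  W4: (5, 4)
  W6: (5, 6)
  W1: (1, 3)
  W9: (0, 0)
(2) SAFE, for example via the order W9, W1, W8, W6, W4.
Key observation: the order's first zero-slack moment is W1 ((1, 3) needed, (3, 3) free — a requested resource with nothing to spare).
Step-by-step check:
  pool = (0, 1)
  run W9 (needs (0, 0), free (0, 1)); after release of (3, 2) the pool is (3, 3)
  run W1 (needs (1, 3), free (3, 3)); after release of (2, 2) the pool is (5, 5)
  run W8 (needs (5, 4), free (5, 5)); after release of (0, 2) the pool is (5, 7)
  run W6 (needs (5, 6), free (5, 7)); after release of (1, 0) the pool is (6, 7)
  run W4 (needs (5, 4), free (6, 7)); after release of (1, 0) the pool is (7, 7)
(3) Exactly 3 of the possible complete orderings are safe sequences.


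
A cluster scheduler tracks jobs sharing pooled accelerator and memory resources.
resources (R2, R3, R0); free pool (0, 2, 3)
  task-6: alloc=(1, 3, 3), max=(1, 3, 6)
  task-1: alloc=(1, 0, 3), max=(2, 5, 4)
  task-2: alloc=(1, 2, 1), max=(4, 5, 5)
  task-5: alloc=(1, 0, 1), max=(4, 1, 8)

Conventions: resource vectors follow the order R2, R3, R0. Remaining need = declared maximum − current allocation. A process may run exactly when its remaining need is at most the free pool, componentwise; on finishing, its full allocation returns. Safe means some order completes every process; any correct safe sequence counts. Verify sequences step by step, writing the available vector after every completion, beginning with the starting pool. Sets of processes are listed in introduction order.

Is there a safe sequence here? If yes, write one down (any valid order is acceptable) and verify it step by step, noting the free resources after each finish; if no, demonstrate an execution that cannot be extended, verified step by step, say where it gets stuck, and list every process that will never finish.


The state is UNSAFE.
Key observation: once task-6, task-1 finish, the pool peaks at (2, 5, 9) — and every remaining process still needs more R2 than that.
The run task-6, task-1 cannot be extended any further. Step-by-step check:
  pool = (0, 2, 3)
  task-6: need (0, 0, 3) fits (0, 2, 3); releases (1, 3, 3), pool now (1, 5, 6)
  task-1: need (1, 5, 1) fits (1, 5, 6); releases (1, 0, 3), pool now (2, 5, 9)
  task-2 cannot run: need (3, 3, 4) vs free (2, 5, 9) (insufficient R2)
  task-5 cannot run: need (3, 1, 7) vs free (2, 5, 9) (insufficient R2)
Permanently blocked: task-2 and task-5.


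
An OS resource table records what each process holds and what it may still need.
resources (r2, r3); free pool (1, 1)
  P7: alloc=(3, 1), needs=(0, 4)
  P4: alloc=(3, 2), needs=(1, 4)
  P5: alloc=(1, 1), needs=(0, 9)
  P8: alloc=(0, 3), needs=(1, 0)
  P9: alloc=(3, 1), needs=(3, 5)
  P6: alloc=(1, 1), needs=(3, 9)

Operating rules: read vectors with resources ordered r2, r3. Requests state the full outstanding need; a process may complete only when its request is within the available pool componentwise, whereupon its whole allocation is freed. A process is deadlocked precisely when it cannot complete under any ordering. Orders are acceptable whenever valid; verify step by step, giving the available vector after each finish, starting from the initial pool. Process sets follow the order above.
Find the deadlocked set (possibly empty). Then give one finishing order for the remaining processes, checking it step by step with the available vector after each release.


The deadlocked set is P5 and P6.
Key observation: once P8, P4, P9, P7 finish, the pool peaks at (10, 8) — and every remaining process still needs more r3 than that.
The rest can finish in the order P8, P4, P9, P7. Walking it through:
  pool = (1, 1)
  P8: need (1, 0) fits (1, 1); releases (0, 3), pool now (1, 4)
  P4: need (1, 4) fits (1, 4); releases (3, 2), pool now (4, 6)
  P9: need (3, 5) fits (4, 6); releases (3, 1), pool now (7, 7)
  P7: need (0, 4) fits (7, 7); releases (3, 1), pool now (10, 8)
The stuck group stays short no matter what:
  blocked: P5 wants (0, 9), pool (10, 8) — not enough r3
  blocked: P6 wants (3, 9), pool (10, 8) — not enough r3


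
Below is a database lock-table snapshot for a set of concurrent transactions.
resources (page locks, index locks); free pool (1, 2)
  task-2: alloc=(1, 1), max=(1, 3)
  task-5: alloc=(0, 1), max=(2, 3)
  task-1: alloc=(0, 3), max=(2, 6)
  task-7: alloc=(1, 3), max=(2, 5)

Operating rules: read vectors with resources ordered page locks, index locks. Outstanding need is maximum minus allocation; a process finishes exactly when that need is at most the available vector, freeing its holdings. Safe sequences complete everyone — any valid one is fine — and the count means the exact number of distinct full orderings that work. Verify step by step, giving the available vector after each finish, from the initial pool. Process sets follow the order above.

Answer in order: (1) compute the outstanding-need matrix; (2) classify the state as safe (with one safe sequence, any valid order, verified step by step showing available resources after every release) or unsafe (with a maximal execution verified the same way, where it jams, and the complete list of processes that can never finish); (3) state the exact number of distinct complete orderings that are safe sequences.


(1) Need matrix, components ordered page locks, index locks:
  task-2: (0, 2)
  task-5: (2, 2)
  task-1: (2, 3)
  task-7: (1, 2)
(2) SAFE, for example via the order task-7, task-1, task-2, task-5.
Key observation: task-7 marks the first exact bind of the order: its need (1, 2) fits the free (1, 2) with zero slack on a requested resource.
Step-by-step check:
  pool = (1, 2)
  task-7 needs (1, 2) <= (1, 2) -> finishes; pool += (1, 3) = (2, 5)
  task-1 needs (2, 3) <= (2, 5) -> finishes; pool += (0, 3) = (2, 8)
  task-2 needs (0, 2) <= (2, 8) -> finishes; pool += (1, 1) = (3, 9)
  task-5 needs (2, 2) <= (3, 9) -> finishes; pool += (0, 1) = (3, 10)
(3) The exact count: 12 of the possible complete orderings are safe sequences.


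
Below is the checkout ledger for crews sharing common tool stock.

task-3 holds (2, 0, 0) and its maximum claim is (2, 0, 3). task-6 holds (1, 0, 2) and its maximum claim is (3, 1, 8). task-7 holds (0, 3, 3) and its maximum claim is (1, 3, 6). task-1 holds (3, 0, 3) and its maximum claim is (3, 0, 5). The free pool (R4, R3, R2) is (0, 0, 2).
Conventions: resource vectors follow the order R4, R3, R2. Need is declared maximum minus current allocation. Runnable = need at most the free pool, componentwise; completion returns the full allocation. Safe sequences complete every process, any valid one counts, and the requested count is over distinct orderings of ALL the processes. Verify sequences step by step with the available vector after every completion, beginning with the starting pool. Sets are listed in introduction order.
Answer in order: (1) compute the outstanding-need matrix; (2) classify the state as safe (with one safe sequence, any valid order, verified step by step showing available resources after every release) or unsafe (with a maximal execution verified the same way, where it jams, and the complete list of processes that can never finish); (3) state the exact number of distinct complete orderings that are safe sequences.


(1) Remaining need (order R4, R3, R2):
  task-3: (0, 0, 3)
  task-6: (2, 1, 6)
  task-7: (1, 0, 3)
  task-1: (0, 0, 2)
(2) SAFE, for example via the order task-1, task-3, task-7, task-6.
Key observation: at task-1 the run first touches a limit — (0, 0, 2) against (0, 0, 2), exact on a resource it actually requests.
Verifying each step:
  pool = (0, 0, 2)
  task-1: need (0, 0, 2) fits (0, 0, 2); releases (3, 0, 3), pool now (3, 0, 5)
  task-3: need (0, 0, 3) fits (3, 0, 5); releases (2, 0, 0), pool now (5, 0, 5)
  task-7: need (1, 0, 3) fits (5, 0, 5); releases (0, 3, 3), pool now (5, 3, 8)
  task-6: need (2, 1, 6) fits (5, 3, 8); releases (1, 0, 2), pool now (6, 3, 10)
(3) Exactly 3 of the possible complete orderings are safe sequences.


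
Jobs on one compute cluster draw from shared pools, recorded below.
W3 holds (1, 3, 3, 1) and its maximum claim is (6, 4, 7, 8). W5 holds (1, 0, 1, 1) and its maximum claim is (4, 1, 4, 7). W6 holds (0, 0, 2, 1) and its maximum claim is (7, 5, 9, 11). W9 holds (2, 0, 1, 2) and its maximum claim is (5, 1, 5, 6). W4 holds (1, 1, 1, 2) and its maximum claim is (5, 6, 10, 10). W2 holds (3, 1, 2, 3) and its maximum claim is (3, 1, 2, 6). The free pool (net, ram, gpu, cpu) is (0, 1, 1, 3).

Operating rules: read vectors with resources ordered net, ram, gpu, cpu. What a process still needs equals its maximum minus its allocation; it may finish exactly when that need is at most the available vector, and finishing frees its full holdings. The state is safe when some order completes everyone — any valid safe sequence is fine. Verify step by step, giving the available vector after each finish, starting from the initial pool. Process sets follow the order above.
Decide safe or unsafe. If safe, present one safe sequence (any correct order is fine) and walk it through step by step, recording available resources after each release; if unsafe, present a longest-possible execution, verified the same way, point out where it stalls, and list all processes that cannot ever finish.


SAFE, for example via the order W2, W5, W9, W3, W6, W4.
Key observation: W2 marks the first exact bind of the order: its need (0, 0, 0, 3) fits the free (0, 1, 1, 3) with zero slack on a requested resource.
Step-by-step check:
  pool = (0, 1, 1, 3)
  W2 needs (0, 0, 0, 3) <= (0, 1, 1, 3) -> finishes; pool += (3, 1, 2, 3) = (3, 2, 3, 6)
  W5 needs (3, 1, 3, 6) <= (3, 2, 3, 6) -> finishes; pool += (1, 0, 1, 1) = (4, 2, 4, 7)
  W9 needs (3, 1, 4, 4) <= (4, 2, 4, 7) -> finishes; pool += (2, 0, 1, 2) = (6, 2, 5, 9)
  W3 needs (5, 1, 4, 7) <= (6, 2, 5, 9) -> finishes; pool += (1, 3, 3, 1) = (7, 5, 8, 10)
  W6 needs (7, 5, 7, 10) <= (7, 5, 8, 10) -> finishes; pool += (0, 0, 2, 1) = (7, 5, 10, 11)
  W4 needs (4, 5, 9, 8) <= (7, 5, 10, 11) -> finishes; pool += (1, 1, 1, 2) = (8, 6, 11, 13)


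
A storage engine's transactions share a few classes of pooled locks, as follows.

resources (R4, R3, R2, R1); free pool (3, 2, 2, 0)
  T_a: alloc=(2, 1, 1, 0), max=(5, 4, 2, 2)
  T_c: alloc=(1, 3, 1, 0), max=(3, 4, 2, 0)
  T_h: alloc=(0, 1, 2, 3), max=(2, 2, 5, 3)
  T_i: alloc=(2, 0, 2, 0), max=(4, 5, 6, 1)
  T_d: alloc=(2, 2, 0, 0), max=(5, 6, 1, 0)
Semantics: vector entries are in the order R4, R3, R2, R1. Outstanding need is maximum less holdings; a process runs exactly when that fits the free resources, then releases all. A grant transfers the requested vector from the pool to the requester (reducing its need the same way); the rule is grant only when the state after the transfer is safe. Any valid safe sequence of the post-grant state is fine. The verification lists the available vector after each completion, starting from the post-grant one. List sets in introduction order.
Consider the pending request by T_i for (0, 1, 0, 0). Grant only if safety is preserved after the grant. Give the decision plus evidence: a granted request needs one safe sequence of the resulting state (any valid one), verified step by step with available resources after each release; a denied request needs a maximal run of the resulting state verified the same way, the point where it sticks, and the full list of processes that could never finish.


GRANT: granting preserves safety; a valid post-grant sequence is T_c, T_d, T_h, T_a, T_i.
Key observation: (3, 1, 2, 0) free after granting still covers T_c first, and each release covers the next.
Step-by-step check of the post-grant state:
  pool = (3, 1, 2, 0)
  T_c: need (2, 1, 1, 0) fits (3, 1, 2, 0); releases (1, 3, 1, 0), pool now (4, 4, 3, 0)
  T_d: need (3, 4, 1, 0) fits (4, 4, 3, 0); releases (2, 2, 0, 0), pool now (6, 6, 3, 0)
  T_h: need (2, 1, 3, 0) fits (6, 6, 3, 0); releases (0, 1, 2, 3), pool now (6, 7, 5, 3)
  T_a: need (3, 3, 1, 2) fits (6, 7, 5, 3); releases (2, 1, 1, 0), pool now (8, 8, 6, 3)
  T_i: need (2, 4, 4, 1) fits (8, 8, 6, 3); releases (2, 1, 2, 0), pool now (10, 9, 8, 3)


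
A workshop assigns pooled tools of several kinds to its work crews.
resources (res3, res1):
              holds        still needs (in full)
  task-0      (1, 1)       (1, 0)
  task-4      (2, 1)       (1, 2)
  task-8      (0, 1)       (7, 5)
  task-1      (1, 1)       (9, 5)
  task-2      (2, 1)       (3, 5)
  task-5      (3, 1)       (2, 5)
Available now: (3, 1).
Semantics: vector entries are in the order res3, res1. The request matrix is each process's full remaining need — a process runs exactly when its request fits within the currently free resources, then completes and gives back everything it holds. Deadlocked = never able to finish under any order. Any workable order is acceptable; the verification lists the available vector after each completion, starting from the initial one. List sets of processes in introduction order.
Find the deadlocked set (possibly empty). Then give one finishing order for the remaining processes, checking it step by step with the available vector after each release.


The deadlocked set is task-8, task-1, task-2 and task-5.
Key observation: res1 is the bottleneck — with task-0, task-4 done the pool holds (6, 3), short of every remaining need.
One completion order for the rest: task-0, task-4. Walking it through:
  pool = (3, 1)
  run task-0 (needs (1, 0), free (3, 1)); after release of (1, 1) the pool is (4, 2)
  run task-4 (needs (1, 2), free (4, 2)); after release of (2, 1) the pool is (6, 3)
The blocked processes can never fit:
  blocked: task-8 wants (7, 5), pool (6, 3) — not enough res3 and res1
  blocked: task-1 wants (9, 5), pool (6, 3) — not enough res3 and res1
  blocked: task-2 wants (3, 5), pool (6, 3) — not enough res1
  blocked: task-5 wants (2, 5), pool (6, 3) — not enough res1


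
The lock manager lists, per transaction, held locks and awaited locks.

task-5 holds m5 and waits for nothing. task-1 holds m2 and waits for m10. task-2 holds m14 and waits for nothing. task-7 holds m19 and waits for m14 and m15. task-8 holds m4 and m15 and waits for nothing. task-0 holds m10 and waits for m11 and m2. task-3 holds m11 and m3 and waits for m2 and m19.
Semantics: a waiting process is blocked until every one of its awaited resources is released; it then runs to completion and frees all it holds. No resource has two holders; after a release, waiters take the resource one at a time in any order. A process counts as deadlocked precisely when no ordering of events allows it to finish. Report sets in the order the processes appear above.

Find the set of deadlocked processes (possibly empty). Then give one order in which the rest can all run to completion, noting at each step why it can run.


The deadlocked set is task-1, task-0 and task-3.
Key observation: the cycle task-1 -> task-0 -> task-1 can never break — each member waits on the next; task-3 is caught in further circular waits.
One completion order for the rest: task-8, task-2, task-5, task-7.
Verifying each step:
  task-8: no waits; runs immediately, freeing m4 and m15
  task-2: no waits; runs immediately, freeing m14
  task-5: no waits; runs immediately, freeing m5
  task-7: everything it awaited (m14 and m15) is free; runs, freeing m19


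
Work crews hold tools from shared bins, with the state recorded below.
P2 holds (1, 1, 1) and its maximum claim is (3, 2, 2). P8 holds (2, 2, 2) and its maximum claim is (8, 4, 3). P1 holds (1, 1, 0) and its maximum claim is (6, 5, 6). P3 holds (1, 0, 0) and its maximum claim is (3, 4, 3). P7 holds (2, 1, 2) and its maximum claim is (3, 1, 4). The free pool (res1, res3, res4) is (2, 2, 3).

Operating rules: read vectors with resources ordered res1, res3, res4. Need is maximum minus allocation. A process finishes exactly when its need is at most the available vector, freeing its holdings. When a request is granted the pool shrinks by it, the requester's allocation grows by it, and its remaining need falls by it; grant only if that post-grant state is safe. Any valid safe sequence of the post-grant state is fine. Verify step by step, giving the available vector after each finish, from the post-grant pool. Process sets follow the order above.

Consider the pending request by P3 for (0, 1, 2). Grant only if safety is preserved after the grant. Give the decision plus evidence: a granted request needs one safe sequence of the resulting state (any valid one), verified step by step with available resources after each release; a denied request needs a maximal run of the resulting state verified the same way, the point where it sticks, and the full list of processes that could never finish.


GRANT: granting preserves safety; a valid post-grant sequence is P2, P7, P3, P1, P8.
Key observation: even at the reduced pool (2, 1, 1), P2 fits immediately, so safety survives the grant.
Verifying the post-grant state step by step:
  pool = (2, 1, 1)
  P2: need (2, 1, 1) fits (2, 1, 1); releases (1, 1, 1), pool now (3, 2, 2)
  P7: need (1, 0, 2) fits (3, 2, 2); releases (2, 1, 2), pool now (5, 3, 4)
  P3: need (2, 3, 1) fits (5, 3, 4); releases (1, 1, 2), pool now (6, 4, 6)
  P1: need (5, 4, 6) fits (6, 4, 6); releases (1, 1, 0), pool now (7, 5, 6)
  P8: need (6, 2, 1) fits (7, 5, 6); releases (2, 2, 2), pool now (9, 7, 8)
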